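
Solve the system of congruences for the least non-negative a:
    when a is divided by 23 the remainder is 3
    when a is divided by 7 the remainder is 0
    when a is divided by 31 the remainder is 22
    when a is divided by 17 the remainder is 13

41748

The moduli are pairwise coprime; N = 23·7·31·17 = 84847.
N/23 = 3689; 3689 ≡ 9 (mod 23); 9·18 ≡ 1, so inverse 18.
N/7 = 12121; 12121 ≡ 4 (mod 7); 4·2 ≡ 1, so inverse 2.
N/31 = 2737; 2737 ≡ 9 (mod 31); 9·7 ≡ 1, so inverse 7.
N/17 = 4991; 4991 ≡ 10 (mod 17); 10·12 ≡ 1, so inverse 12.
a ≡ 3·3689·18 + 0·12121·2 + 22·2737·7 + 13·4991·12 = 1399300.
1399300 mod 84847 = 41748.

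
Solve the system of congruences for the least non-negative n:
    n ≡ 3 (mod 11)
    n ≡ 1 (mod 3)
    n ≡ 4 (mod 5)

124

The moduli are pairwise coprime; M = 11·3·5 = 165.
M/11 = 15; 15 ≡ 4 (mod 11); 4·3 ≡ 1, so inverse 3.
M/3 = 55; 55 ≡ 1 (mod 3), inverse 1.
M/5 = 33; 33 ≡ 3 (mod 5); 3·2 ≡ 1, so inverse 2.
n ≡ 3·15·3 + 1·55·1 + 4·33·2 = 454.
454 mod 165 = 124.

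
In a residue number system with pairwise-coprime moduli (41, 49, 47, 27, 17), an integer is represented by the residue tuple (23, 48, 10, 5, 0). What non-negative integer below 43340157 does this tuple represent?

39428780

The moduli are pairwise coprime; N = 41·49·47·27·17 = 43340157.
N/41 = 1057077; 1057077 ≡ 15 (mod 41); 15·11 ≡ 1, so inverse 11.
N/49 = 884493; 884493 ≡ 43 (mod 49); 43·8 ≡ 1, so inverse 8.
N/47 = 922131; 922131 ≡ 38 (mod 47); 38·26 ≡ 1, so inverse 26.
N/27 = 1605191; 1605191 ≡ 14 (mod 27); 14·2 ≡ 1, so inverse 2.
N/17 = 2549421; 2549421 ≡ 16 (mod 17); 16·16 ≡ 1, so inverse 16.
x ≡ 23·1057077·11 + 48·884493·8 + 10·922131·26 + 5·1605191·2 + 0·2549421·16 = 862891763.
862891763 mod 43340157 = 39428780.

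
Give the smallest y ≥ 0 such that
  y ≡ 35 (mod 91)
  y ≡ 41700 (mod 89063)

gcd(91, 89063) = 13 and 13 | (41700 − 35), so the pair is consistent; merging gives y ≡ 308889 (mod 623441), where 623441 = lcm(91, 89063).
The solution is unique modulo lcm(91, 89063) = 623441.

308889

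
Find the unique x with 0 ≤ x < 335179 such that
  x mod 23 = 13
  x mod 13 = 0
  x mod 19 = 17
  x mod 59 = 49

284960

The moduli are pairwise coprime; N = 23·13·19·59 = 335179.
N/23 = 14573; 14573 ≡ 14 (mod 23); 14·5 ≡ 1, so inverse 5.
N/13 = 25783; 25783 ≡ 4 (mod 13); 4·10 ≡ 1, so inverse 10.
N/19 = 17641; 17641 ≡ 9 (mod 19); 9·17 ≡ 1, so inverse 17.
N/59 = 5681; 5681 ≡ 17 (mod 59); 17·7 ≡ 1, so inverse 7.
x ≡ 13·14573·5 + 0·25783·10 + 17·17641·17 + 49·5681·7 = 7994077.
7994077 mod 335179 = 284960.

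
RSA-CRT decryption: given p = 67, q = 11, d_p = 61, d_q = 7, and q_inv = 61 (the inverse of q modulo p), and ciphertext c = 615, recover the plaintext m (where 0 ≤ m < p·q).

681

m₁ = c^(d_p) mod p: c ≡ 12 (mod 67), and 12^61 mod 67 = 11.
m₂ = c^(d_q) mod q: c ≡ 10 (mod 11), and 10^7 mod 11 = 10.
h = q_inv·(m₁ − m₂) mod p = 61·(11 − 10) mod 67 = 61.
m = m₂ + h·q = 10 + 61·11 = 681.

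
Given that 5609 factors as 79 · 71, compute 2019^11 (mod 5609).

Mod 79: 2019 ≡ 44; 44^11 ≡ 31 (mod 79).
Mod 71: 2019 ≡ 31; 31^11 ≡ 52 (mod 71).
Combine by CRT: x ≡ 31 (mod 79), x ≡ 52 (mod 71) ⇒ x ≡ 3744 (mod 5609).

3744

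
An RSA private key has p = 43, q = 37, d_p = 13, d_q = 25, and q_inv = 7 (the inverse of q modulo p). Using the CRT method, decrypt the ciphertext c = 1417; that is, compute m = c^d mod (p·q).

1010

m₁ = c^(d_p) mod p: c ≡ 41 (mod 43), and 41^13 mod 43 = 21.
m₂ = c^(d_q) mod q: c ≡ 11 (mod 37), and 11^25 mod 37 = 11.
h = q_inv·(m₁ − m₂) mod p = 7·(21 − 11) mod 43 = 27.
m = m₂ + h·q = 11 + 27·37 = 1010.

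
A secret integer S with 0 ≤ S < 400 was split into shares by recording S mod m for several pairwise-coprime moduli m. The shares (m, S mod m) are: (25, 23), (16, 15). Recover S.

From S ≡ 23 (mod 25) write S = 23 + 25t. Substituting into S ≡ 15 (mod 16) gives 25t ≡ 8 (mod 16), and since 9⁻¹ ≡ 9 (mod 16), t ≡ 8. Hence S ≡ 23 + 25·8 = 223 (mod 400).

223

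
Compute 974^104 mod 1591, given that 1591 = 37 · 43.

969

Mod 37: 974 ≡ 12; by Fermat, exponent reduces to 104 mod 36 = 32; 12^32 ≡ 7 (mod 37).
Mod 43: 974 ≡ 28; by Fermat, exponent reduces to 104 mod 42 = 20; 28^20 ≡ 23 (mod 43).
Combine by CRT: x ≡ 7 (mod 37), x ≡ 23 (mod 43) ⇒ x ≡ 969 (mod 1591).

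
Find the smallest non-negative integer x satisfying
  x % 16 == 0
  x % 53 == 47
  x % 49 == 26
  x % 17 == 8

The moduli are pairwise coprime; N = 16·53·49·17 = 706384.
N/16 = 44149; 44149 ≡ 5 (mod 16); 5·13 ≡ 1, so inverse 13.
N/53 = 13328; 13328 ≡ 25 (mod 53); 25·17 ≡ 1, so inverse 17.
N/49 = 14416; 14416 ≡ 10 (mod 49); 10·5 ≡ 1, so inverse 5.
N/17 = 41552; 41552 ≡ 4 (mod 17); 4·13 ≡ 1, so inverse 13.
x ≡ 0·44149·13 + 47·13328·17 + 26·14416·5 + 8·41552·13 = 16844560.
16844560 mod 706384 = 597728.

597728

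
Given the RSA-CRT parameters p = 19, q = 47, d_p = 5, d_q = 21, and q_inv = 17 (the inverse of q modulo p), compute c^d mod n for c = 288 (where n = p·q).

205

m₁ = c^(d_p) mod p: c ≡ 3 (mod 19), and 3^5 mod 19 = 15.
m₂ = c^(d_q) mod q: c ≡ 6 (mod 47), and 6^21 mod 47 = 17.
h = q_inv·(m₁ − m₂) mod p = 17·(15 − 17) mod 19 = 4.
m = m₂ + h·q = 17 + 4·47 = 205.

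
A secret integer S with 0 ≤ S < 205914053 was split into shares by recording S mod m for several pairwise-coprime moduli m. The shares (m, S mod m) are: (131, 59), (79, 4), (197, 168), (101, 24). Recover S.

From S ≡ 59 (mod 131) write S = 59 + 131t. Substituting into S ≡ 4 (mod 79) gives 131t ≡ 24 (mod 79), and since 52⁻¹ ≡ 38 (mod 79), t ≡ 43. Hence S ≡ 59 + 131·43 = 5692 (mod 10349).
From S ≡ 5692 (mod 10349) write S = 5692 + 10349t. Substituting into S ≡ 168 (mod 197) gives 10349t ≡ 189 (mod 197), and since 105⁻¹ ≡ 182 (mod 197), t ≡ 120. Hence S ≡ 5692 + 10349·120 = 1247572 (mod 2038753).
From S ≡ 1247572 (mod 2038753) write S = 1247572 + 2038753t. Substituting into S ≡ 24 (mod 101) gives 2038753t ≡ 4 (mod 101), and since 68⁻¹ ≡ 52 (mod 101), t ≡ 6. Hence S ≡ 1247572 + 2038753·6 = 13480090 (mod 205914053).

13480090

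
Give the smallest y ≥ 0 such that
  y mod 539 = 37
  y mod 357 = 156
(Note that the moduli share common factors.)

18363

Combine the congruences pairwise.
gcd(539, 357) = 7 and 7 | (156 − 37), so the pair is consistent; merging gives y ≡ 18363 (mod 27489), where 27489 = lcm(539, 357).
The solution is unique modulo lcm(539, 357) = 27489.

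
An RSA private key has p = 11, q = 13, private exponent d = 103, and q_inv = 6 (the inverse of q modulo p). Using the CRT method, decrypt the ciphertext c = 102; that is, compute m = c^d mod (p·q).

93

d_p = d mod (p−1) = 103 mod 10 = 3; d_q = d mod (q−1) = 7.
m₁ = c^(d_p) mod p: c ≡ 3 (mod 11), and 3^3 mod 11 = 5.
m₂ = c^(d_q) mod q: c ≡ 11 (mod 13), and 11^7 mod 13 = 2.
h = q_inv·(m₁ − m₂) mod p = 6·(5 − 2) mod 11 = 7.
m = m₂ + h·q = 2 + 7·13 = 93.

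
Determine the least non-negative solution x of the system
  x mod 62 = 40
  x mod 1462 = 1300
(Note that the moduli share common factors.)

gcd(62, 1462) = 2 and 2 | (1300 − 40), so the pair is consistent; merging gives x ≡ 40774 (mod 45322), where 45322 = lcm(62, 1462).
The solution is unique modulo lcm(62, 1462) = 45322.

40774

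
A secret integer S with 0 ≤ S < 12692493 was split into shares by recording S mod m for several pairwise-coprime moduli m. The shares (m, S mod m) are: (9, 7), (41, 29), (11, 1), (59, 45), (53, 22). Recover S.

10413250

Combine the congruences pairwise.
From S ≡ 7 (mod 9) write S = 7 + 9t. Substituting into S ≡ 29 (mod 41) gives 9t ≡ 22 (mod 41), and since 9⁻¹ ≡ 32 (mod 41), t ≡ 7. Hence S ≡ 7 + 9·7 = 70 (mod 369).
From S ≡ 70 (mod 369) write S = 70 + 369t. Substituting into S ≡ 1 (mod 11) gives 369t ≡ 8 (mod 11), and since 6⁻¹ ≡ 2 (mod 11), t ≡ 5. Hence S ≡ 70 + 369·5 = 1915 (mod 4059).
From S ≡ 1915 (mod 4059) write S = 1915 + 4059t. Substituting into S ≡ 45 (mod 59) gives 4059t ≡ 18 (mod 59), and since 47⁻¹ ≡ 54 (mod 59), t ≡ 28. Hence S ≡ 1915 + 4059·28 = 115567 (mod 239481).
From S ≡ 115567 (mod 239481) write S = 115567 + 239481t. Substituting into S ≡ 22 (mod 53) gives 239481t ≡ 48 (mod 53), and since 27⁻¹ ≡ 2 (mod 53), t ≡ 43. Hence S ≡ 115567 + 239481·43 = 10413250 (mod 12692493).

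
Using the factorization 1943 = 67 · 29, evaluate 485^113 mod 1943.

Mod 67: 485 ≡ 16; by Fermat, exponent reduces to 113 mod 66 = 47; 16^47 ≡ 60 (mod 67).
Mod 29: 485 ≡ 21; by Fermat, exponent reduces to 113 mod 28 = 1; 21^1 ≡ 21 (mod 29).
Combine by CRT: x ≡ 60 (mod 67), x ≡ 21 (mod 29) ⇒ x ≡ 1065 (mod 1943).

1065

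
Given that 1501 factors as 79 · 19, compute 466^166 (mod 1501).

842

Mod 79: 466 ≡ 71; by Fermat, exponent reduces to 166 mod 78 = 10; 71^10 ≡ 52 (mod 79).
Mod 19: 466 ≡ 10; by Fermat, exponent reduces to 166 mod 18 = 4; 10^4 ≡ 6 (mod 19).
Combine by CRT: x ≡ 52 (mod 79), x ≡ 6 (mod 19) ⇒ x ≡ 842 (mod 1501).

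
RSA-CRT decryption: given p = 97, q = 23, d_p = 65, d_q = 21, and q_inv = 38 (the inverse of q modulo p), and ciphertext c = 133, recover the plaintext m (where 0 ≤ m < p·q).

1711

m₁ = c^(d_p) mod p: c ≡ 36 (mod 97), and 36^65 mod 97 = 62.
m₂ = c^(d_q) mod q: c ≡ 18 (mod 23), and 18^21 mod 23 = 9.
h = q_inv·(m₁ − m₂) mod p = 38·(62 − 9) mod 97 = 74.
m = m₂ + h·q = 9 + 74·23 = 1711.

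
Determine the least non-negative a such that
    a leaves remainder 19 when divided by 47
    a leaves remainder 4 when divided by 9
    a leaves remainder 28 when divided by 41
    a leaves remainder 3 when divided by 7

95476

The moduli are pairwise coprime; N = 47·9·41·7 = 121401.
N/47 = 2583; 2583 ≡ 45 (mod 47); 45·23 ≡ 1, so inverse 23.
N/9 = 13489; 13489 ≡ 7 (mod 9); 7·4 ≡ 1, so inverse 4.
N/41 = 2961; 2961 ≡ 9 (mod 41); 9·32 ≡ 1, so inverse 32.
N/7 = 17343; 17343 ≡ 4 (mod 7); 4·2 ≡ 1, so inverse 2.
a ≡ 19·2583·23 + 4·13489·4 + 28·2961·32 + 3·17343·2 = 4101709.
4101709 mod 121401 = 95476.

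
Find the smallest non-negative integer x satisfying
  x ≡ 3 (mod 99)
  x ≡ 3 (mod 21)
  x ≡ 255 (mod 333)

23565

Combine the congruences pairwise.
gcd(99, 21) = 3 and 3 | (3 − 3), so the pair is consistent; merging gives x ≡ 3 (mod 693), where 693 = lcm(99, 21).
gcd(693, 333) = 9 and 9 | (255 − 3), so the pair is consistent; merging gives x ≡ 23565 (mod 25641), where 25641 = lcm(693, 333).
The solution is unique modulo lcm(99, 21, 333) = 25641.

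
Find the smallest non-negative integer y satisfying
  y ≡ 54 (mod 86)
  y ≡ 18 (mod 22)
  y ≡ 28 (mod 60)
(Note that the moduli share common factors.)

2548

gcd(86, 22) = 2 and 2 | (18 − 54), so the pair is consistent; merging gives y ≡ 656 (mod 946), where 946 = lcm(86, 22).
gcd(946, 60) = 2 and 2 | (28 − 656), so the pair is consistent; merging gives y ≡ 2548 (mod 28380), where 28380 = lcm(946, 60).
The solution is unique modulo lcm(86, 22, 60) = 28380.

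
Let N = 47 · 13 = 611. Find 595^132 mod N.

Mod 47: 595 ≡ 31; by Fermat, exponent reduces to 132 mod 46 = 40; 31^40 ≡ 24 (mod 47).
Mod 13: 595 ≡ 10; since 12 | 132, by Fermat 10^132 ≡ 1 (mod 13).
Combine by CRT: x ≡ 24 (mod 47), x ≡ 1 (mod 13) ⇒ x ≡ 118 (mod 611).

118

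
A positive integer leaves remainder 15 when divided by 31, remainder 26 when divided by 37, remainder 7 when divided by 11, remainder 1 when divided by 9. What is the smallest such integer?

The moduli are pairwise coprime; N = 31·37·11·9 = 113553.
N/31 = 3663; 3663 ≡ 5 (mod 31); 5·25 ≡ 1, so inverse 25.
N/37 = 3069; 3069 ≡ 35 (mod 37); 35·18 ≡ 1, so inverse 18.
N/11 = 10323; 10323 ≡ 5 (mod 11); 5·9 ≡ 1, so inverse 9.
N/9 = 12617; 12617 ≡ 8 (mod 9); 8·8 ≡ 1, so inverse 8.
m ≡ 15·3663·25 + 26·3069·18 + 7·10323·9 + 1·12617·8 = 3561202.
3561202 mod 113553 = 41059.

41059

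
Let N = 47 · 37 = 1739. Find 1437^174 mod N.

1442

Mod 47: 1437 ≡ 27; by Fermat, exponent reduces to 174 mod 46 = 36; 27^36 ≡ 32 (mod 47).
Mod 37: 1437 ≡ 31; by Fermat, exponent reduces to 174 mod 36 = 30; 31^30 ≡ 36 (mod 37).
Combine by CRT: x ≡ 32 (mod 47), x ≡ 36 (mod 37) ⇒ x ≡ 1442 (mod 1739).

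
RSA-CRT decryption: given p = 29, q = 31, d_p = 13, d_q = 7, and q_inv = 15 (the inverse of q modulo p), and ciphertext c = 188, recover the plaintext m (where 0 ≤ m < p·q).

872

m₁ = c^(d_p) mod p: c ≡ 14 (mod 29), and 14^13 mod 29 = 2.
m₂ = c^(d_q) mod q: c ≡ 2 (mod 31), and 2^7 mod 31 = 4.
h = q_inv·(m₁ − m₂) mod p = 15·(2 − 4) mod 29 = 28.
m = m₂ + h·q = 4 + 28·31 = 872.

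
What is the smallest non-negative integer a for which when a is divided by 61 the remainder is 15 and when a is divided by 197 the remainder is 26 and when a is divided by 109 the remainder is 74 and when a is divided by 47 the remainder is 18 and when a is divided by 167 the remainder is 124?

From a ≡ 15 (mod 61) write a = 15 + 61t. Substituting into a ≡ 26 (mod 197) gives 61t ≡ 11 (mod 197), and since 61⁻¹ ≡ 42 (mod 197), t ≡ 68. Hence a ≡ 15 + 61·68 = 4163 (mod 12017).
From a ≡ 4163 (mod 12017) write a = 4163 + 12017t. Substituting into a ≡ 74 (mod 109) gives 12017t ≡ 53 (mod 109), and since 27⁻¹ ≡ 105 (mod 109), t ≡ 6. Hence a ≡ 4163 + 12017·6 = 76265 (mod 1309853).
From a ≡ 76265 (mod 1309853) write a = 76265 + 1309853t. Substituting into a ≡ 18 (mod 47) gives 1309853t ≡ 34 (mod 47), and since 10⁻¹ ≡ 33 (mod 47), t ≡ 41. Hence a ≡ 76265 + 1309853·41 = 53780238 (mod 61563091).
From a ≡ 53780238 (mod 61563091) write a = 53780238 + 61563091t. Substituting into a ≡ 124 (mod 167) gives 61563091t ≡ 65 (mod 167), and since 44⁻¹ ≡ 19 (mod 167), t ≡ 66. Hence a ≡ 53780238 + 61563091·66 = 4116944244 (mod 10281036197).

4116944244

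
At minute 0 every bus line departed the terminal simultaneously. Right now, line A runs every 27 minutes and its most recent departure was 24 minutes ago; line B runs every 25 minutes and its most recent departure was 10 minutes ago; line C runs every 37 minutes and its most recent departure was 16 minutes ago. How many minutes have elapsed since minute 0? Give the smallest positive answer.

From t ≡ 24 (mod 27) write t = 24 + 27s. Substituting into t ≡ 10 (mod 25) gives 27s ≡ 11 (mod 25), and since 2⁻¹ ≡ 13 (mod 25), s ≡ 18. Hence t ≡ 24 + 27·18 = 510 (mod 675).
From t ≡ 510 (mod 675) write t = 510 + 675s. Substituting into t ≡ 16 (mod 37) gives 675s ≡ 24 (mod 37), and since 9⁻¹ ≡ 33 (mod 37), s ≡ 15. Hence t ≡ 510 + 675·15 = 10635 (mod 24975).

10635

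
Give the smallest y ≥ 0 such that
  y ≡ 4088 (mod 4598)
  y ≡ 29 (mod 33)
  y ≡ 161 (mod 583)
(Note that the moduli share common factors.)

155822

Combine the congruences pairwise.
gcd(4598, 33) = 11 and 11 | (29 − 4088), so the pair is consistent; merging gives y ≡ 4088 (mod 13794), where 13794 = lcm(4598, 33).
gcd(13794, 583) = 11 and 11 | (161 − 4088), so the pair is consistent; merging gives y ≡ 155822 (mod 731082), where 731082 = lcm(13794, 583).
The solution is unique modulo lcm(4598, 33, 583) = 731082.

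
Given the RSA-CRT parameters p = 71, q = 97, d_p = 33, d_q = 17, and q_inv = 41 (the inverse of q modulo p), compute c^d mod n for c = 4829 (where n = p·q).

m₁ = c^(d_p) mod p: c ≡ 1 (mod 71), and 1^33 mod 71 = 1.
m₂ = c^(d_q) mod q: c ≡ 76 (mod 97), and 76^17 mod 97 = 56.
h = q_inv·(m₁ − m₂) mod p = 41·(1 − 56) mod 71 = 17.
m = m₂ + h·q = 56 + 17·97 = 1705.

1705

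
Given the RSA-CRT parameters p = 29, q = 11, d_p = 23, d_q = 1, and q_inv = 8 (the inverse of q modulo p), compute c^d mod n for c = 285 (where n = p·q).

54

m₁ = c^(d_p) mod p: c ≡ 24 (mod 29), and 24^23 mod 29 = 25.
m₂ = c^(d_q) mod q: c ≡ 10 (mod 11), and 10^1 mod 11 = 10.
h = q_inv·(m₁ − m₂) mod p = 8·(25 − 10) mod 29 = 4.
m = m₂ + h·q = 10 + 4·11 = 54.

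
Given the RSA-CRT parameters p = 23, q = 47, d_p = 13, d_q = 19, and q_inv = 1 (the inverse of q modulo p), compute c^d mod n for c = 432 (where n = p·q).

324

m₁ = c^(d_p) mod p: c ≡ 18 (mod 23), and 18^13 mod 23 = 2.
m₂ = c^(d_q) mod q: c ≡ 9 (mod 47), and 9^19 mod 47 = 42.
h = q_inv·(m₁ − m₂) mod p = 1·(2 − 42) mod 23 = 6.
m = m₂ + h·q = 42 + 6·47 = 324.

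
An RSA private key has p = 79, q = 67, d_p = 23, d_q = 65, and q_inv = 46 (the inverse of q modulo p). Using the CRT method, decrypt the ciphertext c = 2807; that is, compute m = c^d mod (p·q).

m₁ = c^(d_p) mod p: c ≡ 42 (mod 79), and 42^23 mod 79 = 4.
m₂ = c^(d_q) mod q: c ≡ 60 (mod 67), and 60^65 mod 67 = 19.
h = q_inv·(m₁ − m₂) mod p = 46·(4 − 19) mod 79 = 21.
m = m₂ + h·q = 19 + 21·67 = 1426.

1426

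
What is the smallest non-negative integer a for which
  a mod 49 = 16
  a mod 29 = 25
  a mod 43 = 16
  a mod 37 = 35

The moduli are pairwise coprime; N = 49·29·43·37 = 2260811.
N/49 = 46139; 46139 ≡ 30 (mod 49); 30·18 ≡ 1, so inverse 18.
N/29 = 77959; 77959 ≡ 7 (mod 29); 7·25 ≡ 1, so inverse 25.
N/43 = 52577; 52577 ≡ 31 (mod 43); 31·25 ≡ 1, so inverse 25.
N/37 = 61103; 61103 ≡ 16 (mod 37); 16·7 ≡ 1, so inverse 7.
a ≡ 16·46139·18 + 25·77959·25 + 16·52577·25 + 35·61103·7 = 98013442.
98013442 mod 2260811 = 798569.

798569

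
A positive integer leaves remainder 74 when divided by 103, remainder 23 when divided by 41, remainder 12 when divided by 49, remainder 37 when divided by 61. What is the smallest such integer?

2797863

Combine the congruences pairwise.
From x ≡ 74 (mod 103) write x = 74 + 103t. Substituting into x ≡ 23 (mod 41) gives 103t ≡ 31 (mod 41), and since 21⁻¹ ≡ 2 (mod 41), t ≡ 21. Hence x ≡ 74 + 103·21 = 2237 (mod 4223).
From x ≡ 2237 (mod 4223) write x = 2237 + 4223t. Substituting into x ≡ 12 (mod 49) gives 4223t ≡ 29 (mod 49), and since 9⁻¹ ≡ 11 (mod 49), t ≡ 25. Hence x ≡ 2237 + 4223·25 = 107812 (mod 206927).
From x ≡ 107812 (mod 206927) write x = 107812 + 206927t. Substituting into x ≡ 37 (mod 61) gives 206927t ≡ 12 (mod 61), and since 15⁻¹ ≡ 57 (mod 61), t ≡ 13. Hence x ≡ 107812 + 206927·13 = 2797863 (mod 12622547).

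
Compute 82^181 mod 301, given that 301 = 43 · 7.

Mod 43: 82 ≡ 39; by Fermat, exponent reduces to 181 mod 42 = 13; 39^13 ≡ 32 (mod 43).
Mod 7: 82 ≡ 5; by Fermat, exponent reduces to 181 mod 6 = 1; 5^1 ≡ 5 (mod 7).
Combine by CRT: x ≡ 32 (mod 43), x ≡ 5 (mod 7) ⇒ x ≡ 75 (mod 301).

75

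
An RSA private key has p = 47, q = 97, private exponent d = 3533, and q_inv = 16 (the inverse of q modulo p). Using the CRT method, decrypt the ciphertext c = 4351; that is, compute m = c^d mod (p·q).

d_p = d mod (p−1) = 3533 mod 46 = 37; d_q = d mod (q−1) = 77.
m₁ = c^(d_p) mod p: c ≡ 27 (mod 47), and 27^37 mod 47 = 18.
m₂ = c^(d_q) mod q: c ≡ 83 (mod 97), and 83^77 mod 97 = 68.
h = q_inv·(m₁ − m₂) mod p = 16·(18 − 68) mod 47 = 46.
m = m₂ + h·q = 68 + 46·97 = 4530.

4530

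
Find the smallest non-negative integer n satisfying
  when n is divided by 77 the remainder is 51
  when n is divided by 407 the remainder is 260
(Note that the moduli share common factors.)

667

gcd(77, 407) = 11 and 11 | (260 − 51), so the pair is consistent; merging gives n ≡ 667 (mod 2849), where 2849 = lcm(77, 407).
The solution is unique modulo lcm(77, 407) = 2849.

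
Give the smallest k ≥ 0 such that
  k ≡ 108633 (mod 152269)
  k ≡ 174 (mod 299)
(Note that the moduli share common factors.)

Combine the congruences pairwise.
gcd(152269, 299) = 13 and 13 | (174 − 108633), so the pair is consistent; merging gives k ≡ 260902 (mod 3502187), where 3502187 = lcm(152269, 299).
The solution is unique modulo lcm(152269, 299) = 3502187.

260902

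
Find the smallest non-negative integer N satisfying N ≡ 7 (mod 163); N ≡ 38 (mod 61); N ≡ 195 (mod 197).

The moduli are pairwise coprime; M = 163·61·197 = 1958771.
M/163 = 12017; 12017 ≡ 118 (mod 163); 118·134 ≡ 1, so inverse 134.
M/61 = 32111; 32111 ≡ 25 (mod 61); 25·22 ≡ 1, so inverse 22.
M/197 = 9943; 9943 ≡ 93 (mod 197); 93·161 ≡ 1, so inverse 161.
N ≡ 7·12017·134 + 38·32111·22 + 195·9943·161 = 350277227.
350277227 mod 1958771 = 1615989.

1615989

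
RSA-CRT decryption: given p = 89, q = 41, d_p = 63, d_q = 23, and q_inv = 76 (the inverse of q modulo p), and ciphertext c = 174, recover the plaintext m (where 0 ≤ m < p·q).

m₁ = c^(d_p) mod p: c ≡ 85 (mod 89), and 85^63 mod 89 = 57.
m₂ = c^(d_q) mod q: c ≡ 10 (mod 41), and 10^23 mod 41 = 16.
h = q_inv·(m₁ − m₂) mod p = 76·(57 − 16) mod 89 = 1.
m = m₂ + h·q = 16 + 1·41 = 57.

57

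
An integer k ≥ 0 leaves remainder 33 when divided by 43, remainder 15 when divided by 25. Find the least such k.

Combine the congruences pairwise.
From k ≡ 33 (mod 43) write k = 33 + 43t. Substituting into k ≡ 15 (mod 25) gives 43t ≡ 7 (mod 25), and since 18⁻¹ ≡ 7 (mod 25), t ≡ 24. Hence k ≡ 33 + 43·24 = 1065 (mod 1075).

1065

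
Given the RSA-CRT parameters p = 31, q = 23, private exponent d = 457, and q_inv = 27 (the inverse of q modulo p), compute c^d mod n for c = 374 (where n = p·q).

d_p = d mod (p−1) = 457 mod 30 = 7; d_q = d mod (q−1) = 17.
m₁ = c^(d_p) mod p: c ≡ 2 (mod 31), and 2^7 mod 31 = 4.
m₂ = c^(d_q) mod q: c ≡ 6 (mod 23), and 6^17 mod 23 = 12.
h = q_inv·(m₁ − m₂) mod p = 27·(4 − 12) mod 31 = 1.
m = m₂ + h·q = 12 + 1·23 = 35.

35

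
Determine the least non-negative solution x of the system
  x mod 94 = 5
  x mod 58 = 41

Combine the congruences pairwise.
gcd(94, 58) = 2 and 2 | (41 − 5), so the pair is consistent; merging gives x ≡ 99 (mod 2726), where 2726 = lcm(94, 58).
The solution is unique modulo lcm(94, 58) = 2726.

99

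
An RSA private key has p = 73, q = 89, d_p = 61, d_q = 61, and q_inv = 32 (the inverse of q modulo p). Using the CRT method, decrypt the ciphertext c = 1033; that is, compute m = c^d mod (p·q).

m₁ = c^(d_p) mod p: c ≡ 11 (mod 73), and 11^61 mod 73 = 58.
m₂ = c^(d_q) mod q: c ≡ 54 (mod 89), and 54^61 mod 89 = 60.
h = q_inv·(m₁ − m₂) mod p = 32·(58 − 60) mod 73 = 9.
m = m₂ + h·q = 60 + 9·89 = 861.

861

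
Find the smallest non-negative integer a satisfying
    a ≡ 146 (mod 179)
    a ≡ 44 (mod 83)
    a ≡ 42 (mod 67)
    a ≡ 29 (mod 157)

55411923

Combine the congruences pairwise.
From a ≡ 146 (mod 179) write a = 146 + 179t. Substituting into a ≡ 44 (mod 83) gives 179t ≡ 64 (mod 83), and since 13⁻¹ ≡ 32 (mod 83), t ≡ 56. Hence a ≡ 146 + 179·56 = 10170 (mod 14857).
From a ≡ 10170 (mod 14857) write a = 10170 + 14857t. Substituting into a ≡ 42 (mod 67) gives 14857t ≡ 56 (mod 67), and since 50⁻¹ ≡ 63 (mod 67), t ≡ 44. Hence a ≡ 10170 + 14857·44 = 663878 (mod 995419).
From a ≡ 663878 (mod 995419) write a = 663878 + 995419t. Substituting into a ≡ 29 (mod 157) gives 995419t ≡ 104 (mod 157), and since 39⁻¹ ≡ 153 (mod 157), t ≡ 55. Hence a ≡ 663878 + 995419·55 = 55411923 (mod 156280783).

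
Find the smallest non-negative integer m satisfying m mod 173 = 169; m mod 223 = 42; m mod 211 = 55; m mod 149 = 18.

The moduli are pairwise coprime; N = 173·223·211·149 = 1212885181.
N/173 = 7010897; 7010897 ≡ 72 (mod 173); 72·161 ≡ 1, so inverse 161.
N/223 = 5438947; 5438947 ≡ 200 (mod 223); 200·126 ≡ 1, so inverse 126.
N/211 = 5748271; 5748271 ≡ 209 (mod 211); 209·105 ≡ 1, so inverse 105.
N/149 = 8140169; 8140169 ≡ 1 (mod 149), inverse 1.
m ≡ 169·7010897·161 + 42·5438947·126 + 55·5748271·105 + 18·8140169·1 = 252885192064.
252885192064 mod 1212885181 = 605074416.

605074416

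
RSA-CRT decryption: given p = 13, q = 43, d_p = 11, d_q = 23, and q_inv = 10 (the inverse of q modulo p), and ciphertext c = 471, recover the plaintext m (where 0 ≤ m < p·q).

477

m₁ = c^(d_p) mod p: c ≡ 3 (mod 13), and 3^11 mod 13 = 9.
m₂ = c^(d_q) mod q: c ≡ 41 (mod 43), and 41^23 mod 43 = 4.
h = q_inv·(m₁ − m₂) mod p = 10·(9 − 4) mod 13 = 11.
m = m₂ + h·q = 4 + 11·43 = 477.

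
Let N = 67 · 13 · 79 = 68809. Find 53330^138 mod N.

Mod 67: 53330 ≡ 65; by Fermat, exponent reduces to 138 mod 66 = 6; 65^6 ≡ 64 (mod 67).
Mod 13: 53330 ≡ 4; by Fermat, exponent reduces to 138 mod 12 = 6; 4^6 ≡ 1 (mod 13).
Mod 79: 53330 ≡ 5; by Fermat, exponent reduces to 138 mod 78 = 60; 5^60 ≡ 21 (mod 79).
Combine by CRT: x ≡ 64 (mod 67), x ≡ 1 (mod 13), x ≡ 21 (mod 79) ⇒ x ≡ 21035 (mod 68809).

21035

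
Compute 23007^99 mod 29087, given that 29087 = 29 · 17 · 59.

Mod 29: 23007 ≡ 10; by Fermat, exponent reduces to 99 mod 28 = 15; 10^15 ≡ 19 (mod 29).
Mod 17: 23007 ≡ 6; by Fermat, exponent reduces to 99 mod 16 = 3; 6^3 ≡ 12 (mod 17).
Mod 59: 23007 ≡ 56; by Fermat, exponent reduces to 99 mod 58 = 41; 56^41 ≡ 31 (mod 59).
Combine by CRT: x ≡ 19 (mod 29), x ≡ 12 (mod 17), x ≡ 31 (mod 59) ⇒ x ≡ 11300 (mod 29087).

11300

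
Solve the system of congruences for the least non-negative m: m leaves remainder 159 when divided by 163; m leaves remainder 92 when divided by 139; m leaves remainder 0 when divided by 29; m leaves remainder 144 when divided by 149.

The moduli are pairwise coprime; N = 163·139·29·149 = 97900897.
N/163 = 600619; 600619 ≡ 127 (mod 163); 127·86 ≡ 1, so inverse 86.
N/139 = 704323; 704323 ≡ 10 (mod 139); 10·14 ≡ 1, so inverse 14.
N/29 = 3375893; 3375893 ≡ 3 (mod 29); 3·10 ≡ 1, so inverse 10.
N/149 = 657053; 657053 ≡ 112 (mod 149); 112·4 ≡ 1, so inverse 4.
m ≡ 159·600619·86 + 92·704323·14 + 0·3375893·10 + 144·657053·4 = 9498494758.
9498494758 mod 97900897 = 2107749.

2107749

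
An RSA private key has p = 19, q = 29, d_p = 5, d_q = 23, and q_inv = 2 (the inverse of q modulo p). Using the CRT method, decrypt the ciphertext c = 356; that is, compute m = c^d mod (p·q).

m₁ = c^(d_p) mod p: c ≡ 14 (mod 19), and 14^5 mod 19 = 10.
m₂ = c^(d_q) mod q: c ≡ 8 (mod 29), and 8^23 mod 29 = 14.
h = q_inv·(m₁ − m₂) mod p = 2·(10 − 14) mod 19 = 11.
m = m₂ + h·q = 14 + 11·29 = 333.

333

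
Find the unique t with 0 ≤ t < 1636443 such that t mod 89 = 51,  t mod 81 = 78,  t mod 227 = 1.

The moduli are pairwise coprime; N = 89·81·227 = 1636443.
N/89 = 18387; 18387 ≡ 53 (mod 89); 53·42 ≡ 1, so inverse 42.
N/81 = 20203; 20203 ≡ 34 (mod 81); 34·31 ≡ 1, so inverse 31.
N/227 = 7209; 7209 ≡ 172 (mod 227); 172·33 ≡ 1, so inverse 33.
t ≡ 51·18387·42 + 78·20203·31 + 1·7209·33 = 88473705.
88473705 mod 1636443 = 105783.

105783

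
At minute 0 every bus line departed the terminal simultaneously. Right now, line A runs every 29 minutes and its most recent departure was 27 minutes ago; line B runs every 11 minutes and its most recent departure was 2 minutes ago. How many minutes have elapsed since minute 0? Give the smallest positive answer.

288

From t ≡ 27 (mod 29) write t = 27 + 29s. Substituting into t ≡ 2 (mod 11) gives 29s ≡ 8 (mod 11), and since 7⁻¹ ≡ 8 (mod 11), s ≡ 9. Hence t ≡ 27 + 29·9 = 288 (mod 319).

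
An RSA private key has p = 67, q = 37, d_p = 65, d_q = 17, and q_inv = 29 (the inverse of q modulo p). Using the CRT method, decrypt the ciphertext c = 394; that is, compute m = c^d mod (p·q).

m₁ = c^(d_p) mod p: c ≡ 59 (mod 67), and 59^65 mod 67 = 25.
m₂ = c^(d_q) mod q: c ≡ 24 (mod 37), and 24^17 mod 37 = 20.
h = q_inv·(m₁ − m₂) mod p = 29·(25 − 20) mod 67 = 11.
m = m₂ + h·q = 20 + 11·37 = 427.

427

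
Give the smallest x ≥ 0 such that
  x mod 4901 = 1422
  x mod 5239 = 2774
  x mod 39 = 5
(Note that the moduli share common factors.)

gcd(4901, 5239) = 169 and 169 | (2774 − 1422), so the pair is consistent; merging gives x ≡ 133749 (mod 151931), where 151931 = lcm(4901, 5239).
gcd(151931, 39) = 13 and 13 | (5 − 133749), so the pair is consistent; merging gives x ≡ 285680 (mod 455793), where 455793 = lcm(151931, 39).
The solution is unique modulo lcm(4901, 5239, 39) = 455793.

285680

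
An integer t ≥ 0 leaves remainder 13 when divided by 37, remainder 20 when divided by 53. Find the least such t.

1345

Combine the congruences pairwise.
From t ≡ 13 (mod 37) write t = 13 + 37s. Substituting into t ≡ 20 (mod 53) gives 37s ≡ 7 (mod 53), and since 37⁻¹ ≡ 43 (mod 53), s ≡ 36. Hence t ≡ 13 + 37·36 = 1345 (mod 1961).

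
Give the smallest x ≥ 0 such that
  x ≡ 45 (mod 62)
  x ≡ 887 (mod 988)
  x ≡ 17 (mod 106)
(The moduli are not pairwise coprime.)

1143015

gcd(62, 988) = 2 and 2 | (887 − 45), so the pair is consistent; merging gives x ≡ 9779 (mod 30628), where 30628 = lcm(62, 988).
gcd(30628, 106) = 2 and 2 | (17 − 9779), so the pair is consistent; merging gives x ≡ 1143015 (mod 1623284), where 1623284 = lcm(30628, 106).
The solution is unique modulo lcm(62, 988, 106) = 1623284.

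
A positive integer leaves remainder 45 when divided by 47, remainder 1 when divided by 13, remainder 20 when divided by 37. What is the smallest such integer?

Combine the congruences pairwise.
From a ≡ 45 (mod 47) write a = 45 + 47t. Substituting into a ≡ 1 (mod 13) gives 47t ≡ 8 (mod 13), and since 8⁻¹ ≡ 5 (mod 13), t ≡ 1. Hence a ≡ 45 + 47·1 = 92 (mod 611).
From a ≡ 92 (mod 611) write a = 92 + 611t. Substituting into a ≡ 20 (mod 37) gives 611t ≡ 2 (mod 37), and since 19⁻¹ ≡ 2 (mod 37), t ≡ 4. Hence a ≡ 92 + 611·4 = 2536 (mod 22607).

2536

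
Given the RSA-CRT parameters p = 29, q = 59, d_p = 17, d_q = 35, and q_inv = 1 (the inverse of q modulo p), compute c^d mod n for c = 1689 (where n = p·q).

691

m₁ = c^(d_p) mod p: c ≡ 7 (mod 29), and 7^17 mod 29 = 24.
m₂ = c^(d_q) mod q: c ≡ 37 (mod 59), and 37^35 mod 59 = 42.
h = q_inv·(m₁ − m₂) mod p = 1·(24 − 42) mod 29 = 11.
m = m₂ + h·q = 42 + 11·59 = 691.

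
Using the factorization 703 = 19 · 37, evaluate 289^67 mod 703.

Mod 19: 289 ≡ 4; by Fermat, exponent reduces to 67 mod 18 = 13; 4^13 ≡ 9 (mod 19).
Mod 37: 289 ≡ 30; by Fermat, exponent reduces to 67 mod 36 = 31; 30^31 ≡ 4 (mod 37).
Combine by CRT: x ≡ 9 (mod 19), x ≡ 4 (mod 37) ⇒ x ≡ 522 (mod 703).

522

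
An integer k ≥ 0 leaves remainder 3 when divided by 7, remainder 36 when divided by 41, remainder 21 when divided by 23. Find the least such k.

From k ≡ 3 (mod 7) write k = 3 + 7t. Substituting into k ≡ 36 (mod 41) gives 7t ≡ 33 (mod 41), and since 7⁻¹ ≡ 6 (mod 41), t ≡ 34. Hence k ≡ 3 + 7·34 = 241 (mod 287).
From k ≡ 241 (mod 287) write k = 241 + 287t. Substituting into k ≡ 21 (mod 23) gives 287t ≡ 10 (mod 23), and since 11⁻¹ ≡ 21 (mod 23), t ≡ 3. Hence k ≡ 241 + 287·3 = 1102 (mod 6601).

1102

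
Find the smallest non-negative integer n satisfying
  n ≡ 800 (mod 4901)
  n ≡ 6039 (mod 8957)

gcd(4901, 8957) = 169 and 169 | (6039 − 800), so the pair is consistent; merging gives n ≡ 113523 (mod 259753), where 259753 = lcm(4901, 8957).
The solution is unique modulo lcm(4901, 8957) = 259753.

113523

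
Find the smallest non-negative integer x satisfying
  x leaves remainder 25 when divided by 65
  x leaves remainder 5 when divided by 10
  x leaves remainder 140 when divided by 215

3795

gcd(65, 10) = 5 and 5 | (5 − 25), so the pair is consistent; merging gives x ≡ 25 (mod 130), where 130 = lcm(65, 10).
gcd(130, 215) = 5 and 5 | (140 − 25), so the pair is consistent; merging gives x ≡ 3795 (mod 5590), where 5590 = lcm(130, 215).
The solution is unique modulo lcm(65, 10, 215) = 5590.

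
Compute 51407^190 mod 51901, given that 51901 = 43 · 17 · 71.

13652

Mod 43: 51407 ≡ 22; by Fermat, exponent reduces to 190 mod 42 = 22; 22^22 ≡ 21 (mod 43).
Mod 17: 51407 ≡ 16; by Fermat, exponent reduces to 190 mod 16 = 14; 16^14 ≡ 1 (mod 17).
Mod 71: 51407 ≡ 3; by Fermat, exponent reduces to 190 mod 70 = 50; 3^50 ≡ 20 (mod 71).
Combine by CRT: x ≡ 21 (mod 43), x ≡ 1 (mod 17), x ≡ 20 (mod 71) ⇒ x ≡ 13652 (mod 51901).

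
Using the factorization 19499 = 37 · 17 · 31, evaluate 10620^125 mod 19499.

Mod 37: 10620 ≡ 1; by Fermat, exponent reduces to 125 mod 36 = 17; 1^17 ≡ 1 (mod 37).
Mod 17: 10620 ≡ 12; by Fermat, exponent reduces to 125 mod 16 = 13; 12^13 ≡ 14 (mod 17).
Mod 31: 10620 ≡ 18; by Fermat, exponent reduces to 125 mod 30 = 5; 18^5 ≡ 25 (mod 31).
Combine by CRT: x ≡ 1 (mod 37), x ≡ 14 (mod 17), x ≡ 25 (mod 31) ⇒ x ≡ 17354 (mod 19499).

17354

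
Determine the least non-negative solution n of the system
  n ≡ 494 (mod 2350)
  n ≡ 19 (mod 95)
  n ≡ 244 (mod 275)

gcd(2350, 95) = 5 and 5 | (19 − 494), so the pair is consistent; merging gives n ≡ 494 (mod 44650), where 44650 = lcm(2350, 95).
gcd(44650, 275) = 25 and 25 | (244 − 494), so the pair is consistent; merging gives n ≡ 134444 (mod 491150), where 491150 = lcm(44650, 275).
The solution is unique modulo lcm(2350, 95, 275) = 491150.

134444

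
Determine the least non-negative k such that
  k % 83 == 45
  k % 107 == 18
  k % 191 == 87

1124695

From k ≡ 45 (mod 83) write k = 45 + 83t. Substituting into k ≡ 18 (mod 107) gives 83t ≡ 80 (mod 107), and since 83⁻¹ ≡ 49 (mod 107), t ≡ 68. Hence k ≡ 45 + 83·68 = 5689 (mod 8881).
From k ≡ 5689 (mod 8881) write k = 5689 + 8881t. Substituting into k ≡ 87 (mod 191) gives 8881t ≡ 128 (mod 191), and since 95⁻¹ ≡ 189 (mod 191), t ≡ 126. Hence k ≡ 5689 + 8881·126 = 1124695 (mod 1696271).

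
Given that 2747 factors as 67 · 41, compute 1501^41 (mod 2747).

2403

Mod 67: 1501 ≡ 27; 27^41 ≡ 58 (mod 67).
Mod 41: 1501 ≡ 25; by Fermat, exponent reduces to 41 mod 40 = 1; 25^1 ≡ 25 (mod 41).
Combine by CRT: x ≡ 58 (mod 67), x ≡ 25 (mod 41) ⇒ x ≡ 2403 (mod 2747).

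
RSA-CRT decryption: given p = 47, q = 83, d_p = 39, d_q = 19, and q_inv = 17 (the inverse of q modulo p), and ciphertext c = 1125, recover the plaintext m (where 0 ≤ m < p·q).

720

m₁ = c^(d_p) mod p: c ≡ 44 (mod 47), and 44^39 mod 47 = 15.
m₂ = c^(d_q) mod q: c ≡ 46 (mod 83), and 46^19 mod 83 = 56.
h = q_inv·(m₁ − m₂) mod p = 17·(15 − 56) mod 47 = 8.
m = m₂ + h·q = 56 + 8·83 = 720.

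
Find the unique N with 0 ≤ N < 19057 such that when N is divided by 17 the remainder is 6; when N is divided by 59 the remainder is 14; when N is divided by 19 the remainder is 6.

10988

From N ≡ 6 (mod 17) write N = 6 + 17t. Substituting into N ≡ 14 (mod 59) gives 17t ≡ 8 (mod 59), and since 17⁻¹ ≡ 7 (mod 59), t ≡ 56. Hence N ≡ 6 + 17·56 = 958 (mod 1003).
From N ≡ 958 (mod 1003) write N = 958 + 1003t. Substituting into N ≡ 6 (mod 19) gives 1003t ≡ 17 (mod 19), and since 15⁻¹ ≡ 14 (mod 19), t ≡ 10. Hence N ≡ 958 + 1003·10 = 10988 (mod 19057).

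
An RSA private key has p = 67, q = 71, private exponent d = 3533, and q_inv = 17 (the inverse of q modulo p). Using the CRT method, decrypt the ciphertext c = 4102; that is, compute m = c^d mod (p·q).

d_p = d mod (p−1) = 3533 mod 66 = 35; d_q = d mod (q−1) = 33.
m₁ = c^(d_p) mod p: c ≡ 15 (mod 67), and 15^35 mod 67 = 24.
m₂ = c^(d_q) mod q: c ≡ 55 (mod 71), and 55^33 mod 71 = 33.
h = q_inv·(m₁ − m₂) mod p = 17·(24 − 33) mod 67 = 48.
m = m₂ + h·q = 33 + 48·71 = 3441.

3441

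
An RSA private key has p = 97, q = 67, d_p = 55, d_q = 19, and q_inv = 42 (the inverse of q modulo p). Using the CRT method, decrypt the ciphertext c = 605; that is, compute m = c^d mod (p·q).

750

m₁ = c^(d_p) mod p: c ≡ 23 (mod 97), and 23^55 mod 97 = 71.
m₂ = c^(d_q) mod q: c ≡ 2 (mod 67), and 2^19 mod 67 = 13.
h = q_inv·(m₁ − m₂) mod p = 42·(71 − 13) mod 97 = 11.
m = m₂ + h·q = 13 + 11·67 = 750.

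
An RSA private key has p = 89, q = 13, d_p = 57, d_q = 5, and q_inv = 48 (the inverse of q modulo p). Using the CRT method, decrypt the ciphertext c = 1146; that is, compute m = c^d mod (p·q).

m₁ = c^(d_p) mod p: c ≡ 78 (mod 89), and 78^57 mod 89 = 32.
m₂ = c^(d_q) mod q: c ≡ 2 (mod 13), and 2^5 mod 13 = 6.
h = q_inv·(m₁ − m₂) mod p = 48·(32 − 6) mod 89 = 2.
m = m₂ + h·q = 6 + 2·13 = 32.

32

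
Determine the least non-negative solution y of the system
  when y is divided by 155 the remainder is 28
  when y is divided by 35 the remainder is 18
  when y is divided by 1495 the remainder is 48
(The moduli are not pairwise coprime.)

287088

Combine the congruences pairwise.
gcd(155, 35) = 5 and 5 | (18 − 28), so the pair is consistent; merging gives y ≡ 648 (mod 1085), where 1085 = lcm(155, 35).
gcd(1085, 1495) = 5 and 5 | (48 − 648), so the pair is consistent; merging gives y ≡ 287088 (mod 324415), where 324415 = lcm(1085, 1495).
The solution is unique modulo lcm(155, 35, 1495) = 324415.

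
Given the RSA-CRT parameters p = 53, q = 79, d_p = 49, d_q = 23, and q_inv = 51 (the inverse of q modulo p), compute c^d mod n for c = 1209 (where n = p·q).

m₁ = c^(d_p) mod p: c ≡ 43 (mod 53), and 43^49 mod 53 = 38.
m₂ = c^(d_q) mod q: c ≡ 24 (mod 79), and 24^23 mod 79 = 56.
h = q_inv·(m₁ − m₂) mod p = 51·(38 − 56) mod 53 = 36.
m = m₂ + h·q = 56 + 36·79 = 2900.

2900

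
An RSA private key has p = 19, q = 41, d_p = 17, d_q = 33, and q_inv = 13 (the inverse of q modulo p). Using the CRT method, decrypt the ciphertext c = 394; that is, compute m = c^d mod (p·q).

414

m₁ = c^(d_p) mod p: c ≡ 14 (mod 19), and 14^17 mod 19 = 15.
m₂ = c^(d_q) mod q: c ≡ 25 (mod 41), and 25^33 mod 41 = 4.
h = q_inv·(m₁ − m₂) mod p = 13·(15 − 4) mod 19 = 10.
m = m₂ + h·q = 4 + 10·41 = 414.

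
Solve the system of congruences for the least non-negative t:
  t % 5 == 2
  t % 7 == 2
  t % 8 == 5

From t ≡ 2 (mod 5) write t = 2 + 5s. Substituting into t ≡ 2 (mod 7) gives 5s ≡ 0 (mod 7), and since 5⁻¹ ≡ 3 (mod 7), s ≡ 0. Hence t ≡ 2 + 5·0 = 2 (mod 35).
From t ≡ 2 (mod 35) write t = 2 + 35s. Substituting into t ≡ 5 (mod 8) gives 35s ≡ 3 (mod 8), and since 3⁻¹ ≡ 3 (mod 8), s ≡ 1. Hence t ≡ 2 + 35·1 = 37 (mod 280).

37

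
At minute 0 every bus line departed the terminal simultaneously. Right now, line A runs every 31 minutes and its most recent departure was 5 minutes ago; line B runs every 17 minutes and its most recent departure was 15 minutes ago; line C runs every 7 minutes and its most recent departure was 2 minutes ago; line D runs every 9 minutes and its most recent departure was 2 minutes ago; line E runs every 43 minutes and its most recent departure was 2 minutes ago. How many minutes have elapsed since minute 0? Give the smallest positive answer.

105653

From t ≡ 5 (mod 31) write t = 5 + 31s. Substituting into t ≡ 15 (mod 17) gives 31s ≡ 10 (mod 17), and since 14⁻¹ ≡ 11 (mod 17), s ≡ 8. Hence t ≡ 5 + 31·8 = 253 (mod 527).
From t ≡ 253 (mod 527) write t = 253 + 527s. Substituting into t ≡ 2 (mod 7) gives 527s ≡ 1 (mod 7), and since 2⁻¹ ≡ 4 (mod 7), s ≡ 4. Hence t ≡ 253 + 527·4 = 2361 (mod 3689).
From t ≡ 2361 (mod 3689) write t = 2361 + 3689s. Substituting into t ≡ 2 (mod 9) gives 3689s ≡ 8 (mod 9), and since 8⁻¹ ≡ 8 (mod 9), s ≡ 1. Hence t ≡ 2361 + 3689·1 = 6050 (mod 33201).
From t ≡ 6050 (mod 33201) write t = 6050 + 33201s. Substituting into t ≡ 2 (mod 43) gives 33201s ≡ 15 (mod 43), and since 5⁻¹ ≡ 26 (mod 43), s ≡ 3. Hence t ≡ 6050 + 33201·3 = 105653 (mod 1427643).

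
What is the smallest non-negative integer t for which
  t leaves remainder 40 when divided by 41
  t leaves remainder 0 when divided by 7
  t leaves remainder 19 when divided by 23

4550

The moduli are pairwise coprime; N = 41·7·23 = 6601.
N/41 = 161; 161 ≡ 38 (mod 41); 38·27 ≡ 1, so inverse 27.
N/7 = 943; 943 ≡ 5 (mod 7); 5·3 ≡ 1, so inverse 3.
N/23 = 287; 287 ≡ 11 (mod 23); 11·21 ≡ 1, so inverse 21.
t ≡ 40·161·27 + 0·943·3 + 19·287·21 = 288393.
288393 mod 6601 = 4550.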